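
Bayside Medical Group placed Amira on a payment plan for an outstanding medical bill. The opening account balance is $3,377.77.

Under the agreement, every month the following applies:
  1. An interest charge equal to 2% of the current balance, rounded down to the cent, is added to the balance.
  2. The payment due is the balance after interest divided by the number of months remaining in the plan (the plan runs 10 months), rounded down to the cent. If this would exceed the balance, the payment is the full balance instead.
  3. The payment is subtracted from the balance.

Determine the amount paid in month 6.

$380.39

Month 1: $3,377.77 +$67.55 interest = $3,445.32; pay $344.53 → $3,100.79
Month 2: $3,100.79 +$62.01 interest = $3,162.80; pay $351.42 → $2,811.38
Month 3: $2,811.38 +$56.22 interest = $2,867.60; pay $358.45 → $2,509.15
Month 4: $2,509.15 +$50.18 interest = $2,559.33; pay $365.61 → $2,193.72
Month 5: $2,193.72 +$43.87 interest = $2,237.59; pay $372.93 → $1,864.66
Month 6: $1,864.66 +$37.29 interest = $1,901.95; pay $380.39 → $1,521.56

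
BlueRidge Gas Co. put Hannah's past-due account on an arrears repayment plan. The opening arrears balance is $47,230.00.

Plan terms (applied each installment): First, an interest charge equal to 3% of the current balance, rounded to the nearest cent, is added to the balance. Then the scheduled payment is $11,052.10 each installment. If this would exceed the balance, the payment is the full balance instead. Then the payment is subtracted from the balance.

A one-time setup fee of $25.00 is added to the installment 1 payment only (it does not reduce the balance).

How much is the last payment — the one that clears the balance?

$7,127.52

Installment 1: $47,230.00 +$1,416.90 interest = $48,646.90; pay $11,052.10 (+ $25.00 fee) → $37,594.80
Installment 2: $37,594.80 +$1,127.84 interest = $38,722.64; pay $11,052.10 → $27,670.54
Installment 3: $27,670.54 +$830.12 interest = $28,500.66; pay $11,052.10 → $17,448.56
Installment 4: $17,448.56 +$523.46 interest = $17,972.02; pay $11,052.10 → $6,919.92
Installment 5: $6,919.92 +$207.60 interest = $7,127.52; pay $7,127.52 → $0.00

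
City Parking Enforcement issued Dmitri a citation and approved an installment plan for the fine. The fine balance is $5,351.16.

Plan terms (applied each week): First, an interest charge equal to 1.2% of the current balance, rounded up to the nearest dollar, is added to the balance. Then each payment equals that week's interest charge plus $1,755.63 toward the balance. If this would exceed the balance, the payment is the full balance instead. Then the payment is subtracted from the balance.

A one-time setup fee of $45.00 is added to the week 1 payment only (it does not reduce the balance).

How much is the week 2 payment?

$1,799.63

# | Opening | Interest | Payment | Fee | End bal
1 | $5,351.16 | $65.00 | $1,820.63 | $45.00 | $3,595.53
2 | $3,595.53 | $44.00 | $1,799.63 | — | $1,839.90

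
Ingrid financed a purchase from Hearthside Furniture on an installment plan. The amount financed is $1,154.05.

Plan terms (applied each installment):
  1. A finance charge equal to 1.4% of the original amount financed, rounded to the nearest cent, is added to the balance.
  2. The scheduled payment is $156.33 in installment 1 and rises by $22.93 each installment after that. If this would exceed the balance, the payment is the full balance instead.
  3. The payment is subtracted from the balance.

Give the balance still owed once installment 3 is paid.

Installment 1: $1,154.05 +$16.16 interest = $1,170.21; pay $156.33 → $1,013.88
Installment 2: $1,013.88 +$16.16 interest = $1,030.04; pay $179.26 → $850.78
Installment 3: $850.78 +$16.16 interest = $866.94; pay $202.19 → $664.75

$664.75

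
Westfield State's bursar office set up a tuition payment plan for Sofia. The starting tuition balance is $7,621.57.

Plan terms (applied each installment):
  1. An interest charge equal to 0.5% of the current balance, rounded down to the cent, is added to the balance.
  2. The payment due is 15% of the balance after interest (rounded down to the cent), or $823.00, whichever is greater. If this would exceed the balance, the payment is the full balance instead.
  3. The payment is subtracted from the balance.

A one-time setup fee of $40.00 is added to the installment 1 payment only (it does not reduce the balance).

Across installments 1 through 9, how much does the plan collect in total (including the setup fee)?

$7,842.18

Installment 1: opening $7,621.57; interest $38.10 → $7,659.67; payment $1,148.95 (+ $40.00 fee); balance $6,510.72
Installment 2: opening $6,510.72; interest $32.55 → $6,543.27; payment $981.49; balance $5,561.78
Installment 3: opening $5,561.78; interest $27.80 → $5,589.58; payment $838.43; balance $4,751.15
Installment 4: opening $4,751.15; interest $23.75 → $4,774.90; payment $823.00; balance $3,951.90
Installment 5: opening $3,951.90; interest $19.75 → $3,971.65; payment $823.00; balance $3,148.65
Installment 6: opening $3,148.65; interest $15.74 → $3,164.39; payment $823.00; balance $2,341.39
Installment 7: opening $2,341.39; interest $11.70 → $2,353.09; payment $823.00; balance $1,530.09
Installment 8: opening $1,530.09; interest $7.65 → $1,537.74; payment $823.00; balance $714.74
Installment 9: opening $714.74; interest $3.57 → $718.31; payment $718.31; balance $0.00
Total paid: $7,842.18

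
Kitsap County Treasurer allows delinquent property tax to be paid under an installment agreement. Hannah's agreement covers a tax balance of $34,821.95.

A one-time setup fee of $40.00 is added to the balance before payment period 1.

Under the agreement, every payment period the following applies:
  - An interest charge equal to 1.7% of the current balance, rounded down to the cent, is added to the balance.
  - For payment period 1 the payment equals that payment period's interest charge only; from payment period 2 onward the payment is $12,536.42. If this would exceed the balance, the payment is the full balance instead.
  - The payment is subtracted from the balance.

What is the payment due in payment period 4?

Payment period 1: $34,861.95 +$592.65 interest = $35,454.60; pay $592.65 → $34,861.95
Payment period 2: $34,861.95 +$592.65 interest = $35,454.60; pay $12,536.42 → $22,918.18
Payment period 3: $22,918.18 +$389.60 interest = $23,307.78; pay $12,536.42 → $10,771.36
Payment period 4: $10,771.36 +$183.11 interest = $10,954.47; pay $10,954.47 → $0.00

$10,954.47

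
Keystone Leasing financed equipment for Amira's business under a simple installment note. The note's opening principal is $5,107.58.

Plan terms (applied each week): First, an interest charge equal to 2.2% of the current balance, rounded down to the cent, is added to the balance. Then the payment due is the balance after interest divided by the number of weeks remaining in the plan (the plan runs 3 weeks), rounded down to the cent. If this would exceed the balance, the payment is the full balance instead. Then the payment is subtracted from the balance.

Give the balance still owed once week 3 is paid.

Week 1: opening $5,107.58; interest $112.36 → $5,219.94; payment $1,739.98; balance $3,479.96
Week 2: opening $3,479.96; interest $76.55 → $3,556.51; payment $1,778.25; balance $1,778.26
Week 3: opening $1,778.26; interest $39.12 → $1,817.38; payment $1,817.38; balance $0.00

$0.00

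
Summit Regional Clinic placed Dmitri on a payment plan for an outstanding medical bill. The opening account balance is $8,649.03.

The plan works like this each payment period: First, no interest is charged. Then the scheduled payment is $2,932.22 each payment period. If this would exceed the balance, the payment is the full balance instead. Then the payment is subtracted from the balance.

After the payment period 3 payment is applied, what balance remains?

# | Opening | Payment | End bal
1 | $8,649.03 | $2,932.22 | $5,716.81
2 | $5,716.81 | $2,932.22 | $2,784.59
3 | $2,784.59 | $2,784.59 | $0.00

$0.00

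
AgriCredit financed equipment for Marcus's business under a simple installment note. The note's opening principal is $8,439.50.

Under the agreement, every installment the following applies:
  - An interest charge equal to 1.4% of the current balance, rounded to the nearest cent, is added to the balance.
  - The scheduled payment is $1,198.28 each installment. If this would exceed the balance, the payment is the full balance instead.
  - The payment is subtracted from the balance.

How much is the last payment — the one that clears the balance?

# | Opening | Interest | Payment | End bal
1 | $8,439.50 | $118.15 | $1,198.28 | $7,359.37
2 | $7,359.37 | $103.03 | $1,198.28 | $6,264.12
3 | $6,264.12 | $87.70 | $1,198.28 | $5,153.54
4 | $5,153.54 | $72.15 | $1,198.28 | $4,027.41
5 | $4,027.41 | $56.38 | $1,198.28 | $2,885.51
6 | $2,885.51 | $40.40 | $1,198.28 | $1,727.63
7 | $1,727.63 | $24.19 | $1,198.28 | $553.54
8 | $553.54 | $7.75 | $561.29 | $0.00

$561.29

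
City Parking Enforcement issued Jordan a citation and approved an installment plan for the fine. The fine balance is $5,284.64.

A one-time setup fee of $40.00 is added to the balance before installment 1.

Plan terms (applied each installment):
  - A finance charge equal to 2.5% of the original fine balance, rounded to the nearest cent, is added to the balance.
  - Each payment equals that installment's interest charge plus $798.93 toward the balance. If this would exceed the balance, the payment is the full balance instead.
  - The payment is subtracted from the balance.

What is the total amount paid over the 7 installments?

# | Opening | Interest | Payment | End bal
1 | $5,324.64 | $132.12 | $931.05 | $4,525.71
2 | $4,525.71 | $132.12 | $931.05 | $3,726.78
3 | $3,726.78 | $132.12 | $931.05 | $2,927.85
4 | $2,927.85 | $132.12 | $931.05 | $2,128.92
5 | $2,128.92 | $132.12 | $931.05 | $1,329.99
6 | $1,329.99 | $132.12 | $931.05 | $531.06
7 | $531.06 | $132.12 | $663.18 | $0.00
Total paid: $6,249.48

$6,249.48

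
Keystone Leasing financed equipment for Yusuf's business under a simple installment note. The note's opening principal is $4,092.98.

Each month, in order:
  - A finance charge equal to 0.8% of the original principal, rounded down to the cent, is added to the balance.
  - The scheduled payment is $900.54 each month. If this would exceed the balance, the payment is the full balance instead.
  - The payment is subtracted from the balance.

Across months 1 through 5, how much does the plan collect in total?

# | Opening | Interest | Payment | End bal
1 | $4,092.98 | $32.74 | $900.54 | $3,225.18
2 | $3,225.18 | $32.74 | $900.54 | $2,357.38
3 | $2,357.38 | $32.74 | $900.54 | $1,489.58
4 | $1,489.58 | $32.74 | $900.54 | $621.78
5 | $621.78 | $32.74 | $654.52 | $0.00
Total paid: $4,256.68

$4,256.68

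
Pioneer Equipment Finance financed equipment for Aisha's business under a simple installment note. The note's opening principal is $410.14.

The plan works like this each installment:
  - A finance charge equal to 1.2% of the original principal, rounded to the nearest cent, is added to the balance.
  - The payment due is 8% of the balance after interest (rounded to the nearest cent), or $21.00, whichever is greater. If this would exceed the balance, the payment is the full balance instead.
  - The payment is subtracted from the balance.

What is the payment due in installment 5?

Installment 1: opening $410.14; interest $4.92 → $415.06; payment $33.20; balance $381.86
Installment 2: opening $381.86; interest $4.92 → $386.78; payment $30.94; balance $355.84
Installment 3: opening $355.84; interest $4.92 → $360.76; payment $28.86; balance $331.90
Installment 4: opening $331.90; interest $4.92 → $336.82; payment $26.95; balance $309.87
Installment 5: opening $309.87; interest $4.92 → $314.79; payment $25.18; balance $289.61

$25.18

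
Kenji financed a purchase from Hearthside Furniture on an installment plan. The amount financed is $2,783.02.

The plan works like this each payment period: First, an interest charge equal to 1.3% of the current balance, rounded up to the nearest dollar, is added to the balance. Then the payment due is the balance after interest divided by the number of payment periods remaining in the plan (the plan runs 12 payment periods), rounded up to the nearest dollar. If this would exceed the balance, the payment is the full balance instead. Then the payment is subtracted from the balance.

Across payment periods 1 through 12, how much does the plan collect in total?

# | Opening | Interest | Payment | End bal
1 | $2,783.02 | $37.00 | $236.00 | $2,584.02
2 | $2,584.02 | $34.00 | $239.00 | $2,379.02
3 | $2,379.02 | $31.00 | $242.00 | $2,168.02
4 | $2,168.02 | $29.00 | $245.00 | $1,952.02
5 | $1,952.02 | $26.00 | $248.00 | $1,730.02
6 | $1,730.02 | $23.00 | $251.00 | $1,502.02
7 | $1,502.02 | $20.00 | $254.00 | $1,268.02
8 | $1,268.02 | $17.00 | $258.00 | $1,027.02
9 | $1,027.02 | $14.00 | $261.00 | $780.02
10 | $780.02 | $11.00 | $264.00 | $527.02
11 | $527.02 | $7.00 | $268.00 | $266.02
12 | $266.02 | $4.00 | $270.02 | $0.00
Total paid: $3,036.02

$3,036.02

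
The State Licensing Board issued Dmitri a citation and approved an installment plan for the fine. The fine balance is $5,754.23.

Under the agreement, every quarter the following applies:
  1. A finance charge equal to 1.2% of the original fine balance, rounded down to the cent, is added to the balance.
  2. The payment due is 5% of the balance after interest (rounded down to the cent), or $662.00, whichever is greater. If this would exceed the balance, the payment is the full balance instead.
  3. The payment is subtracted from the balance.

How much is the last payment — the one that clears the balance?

$486.73

Quarter 1: opening $5,754.23; interest $69.05 → $5,823.28; payment $662.00; balance $5,161.28
Quarter 2: opening $5,161.28; interest $69.05 → $5,230.33; payment $662.00; balance $4,568.33
Quarter 3: opening $4,568.33; interest $69.05 → $4,637.38; payment $662.00; balance $3,975.38
Quarter 4: opening $3,975.38; interest $69.05 → $4,044.43; payment $662.00; balance $3,382.43
Quarter 5: opening $3,382.43; interest $69.05 → $3,451.48; payment $662.00; balance $2,789.48
Quarter 6: opening $2,789.48; interest $69.05 → $2,858.53; payment $662.00; balance $2,196.53
Quarter 7: opening $2,196.53; interest $69.05 → $2,265.58; payment $662.00; balance $1,603.58
Quarter 8: opening $1,603.58; interest $69.05 → $1,672.63; payment $662.00; balance $1,010.63
Quarter 9: opening $1,010.63; interest $69.05 → $1,079.68; payment $662.00; balance $417.68
Quarter 10: opening $417.68; interest $69.05 → $486.73; payment $486.73; balance $0.00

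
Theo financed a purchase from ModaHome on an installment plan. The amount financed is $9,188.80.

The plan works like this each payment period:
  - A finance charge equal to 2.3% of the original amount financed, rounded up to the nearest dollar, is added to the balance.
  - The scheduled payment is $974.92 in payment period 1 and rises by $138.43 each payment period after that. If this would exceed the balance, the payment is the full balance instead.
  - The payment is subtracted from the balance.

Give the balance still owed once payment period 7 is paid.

Payment period 1: $9,188.80 +$212.00 interest = $9,400.80; pay $974.92 → $8,425.88
Payment period 2: $8,425.88 +$212.00 interest = $8,637.88; pay $1,113.35 → $7,524.53
Payment period 3: $7,524.53 +$212.00 interest = $7,736.53; pay $1,251.78 → $6,484.75
Payment period 4: $6,484.75 +$212.00 interest = $6,696.75; pay $1,390.21 → $5,306.54
Payment period 5: $5,306.54 +$212.00 interest = $5,518.54; pay $1,528.64 → $3,989.90
Payment period 6: $3,989.90 +$212.00 interest = $4,201.90; pay $1,667.07 → $2,534.83
Payment period 7: $2,534.83 +$212.00 interest = $2,746.83; pay $1,805.50 → $941.33

$941.33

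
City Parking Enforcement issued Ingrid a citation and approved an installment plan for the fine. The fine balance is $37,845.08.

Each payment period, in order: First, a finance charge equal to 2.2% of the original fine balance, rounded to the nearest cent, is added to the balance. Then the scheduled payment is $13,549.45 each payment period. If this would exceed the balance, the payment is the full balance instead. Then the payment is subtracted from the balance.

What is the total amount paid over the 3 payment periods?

Payment period 1: $37,845.08 +$832.59 interest = $38,677.67; pay $13,549.45 → $25,128.22
Payment period 2: $25,128.22 +$832.59 interest = $25,960.81; pay $13,549.45 → $12,411.36
Payment period 3: $12,411.36 +$832.59 interest = $13,243.95; pay $13,243.95 → $0.00
Total paid: $40,342.85

$40,342.85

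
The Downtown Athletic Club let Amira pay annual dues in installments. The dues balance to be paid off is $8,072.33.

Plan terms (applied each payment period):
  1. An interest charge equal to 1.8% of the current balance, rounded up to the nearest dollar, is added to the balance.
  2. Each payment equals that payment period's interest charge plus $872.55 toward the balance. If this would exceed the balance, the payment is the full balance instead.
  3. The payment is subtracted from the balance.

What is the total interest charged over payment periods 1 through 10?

Payment period 1: opening $8,072.33; interest $146.00 → $8,218.33; payment $1,018.55; balance $7,199.78
Payment period 2: opening $7,199.78; interest $130.00 → $7,329.78; payment $1,002.55; balance $6,327.23
Payment period 3: opening $6,327.23; interest $114.00 → $6,441.23; payment $986.55; balance $5,454.68
Payment period 4: opening $5,454.68; interest $99.00 → $5,553.68; payment $971.55; balance $4,582.13
Payment period 5: opening $4,582.13; interest $83.00 → $4,665.13; payment $955.55; balance $3,709.58
Payment period 6: opening $3,709.58; interest $67.00 → $3,776.58; payment $939.55; balance $2,837.03
Payment period 7: opening $2,837.03; interest $52.00 → $2,889.03; payment $924.55; balance $1,964.48
Payment period 8: opening $1,964.48; interest $36.00 → $2,000.48; payment $908.55; balance $1,091.93
Payment period 9: opening $1,091.93; interest $20.00 → $1,111.93; payment $892.55; balance $219.38
Payment period 10: opening $219.38; interest $4.00 → $223.38; payment $223.38; balance $0.00
Total interest: $146.00 + $130.00 + $114.00 + $99.00 + $83.00 + $67.00 + $52.00 + $36.00 + $20.00 + $4.00 = $751.00

$751.00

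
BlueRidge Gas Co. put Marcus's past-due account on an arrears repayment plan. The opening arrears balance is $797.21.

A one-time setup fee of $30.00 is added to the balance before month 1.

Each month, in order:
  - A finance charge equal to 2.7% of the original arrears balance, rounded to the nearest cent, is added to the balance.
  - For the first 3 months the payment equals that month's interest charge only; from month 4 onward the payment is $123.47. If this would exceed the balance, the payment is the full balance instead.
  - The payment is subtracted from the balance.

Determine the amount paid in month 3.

$21.52

Month 1: $827.21 +$21.52 interest = $848.73; pay $21.52 → $827.21
Month 2: $827.21 +$21.52 interest = $848.73; pay $21.52 → $827.21
Month 3: $827.21 +$21.52 interest = $848.73; pay $21.52 → $827.21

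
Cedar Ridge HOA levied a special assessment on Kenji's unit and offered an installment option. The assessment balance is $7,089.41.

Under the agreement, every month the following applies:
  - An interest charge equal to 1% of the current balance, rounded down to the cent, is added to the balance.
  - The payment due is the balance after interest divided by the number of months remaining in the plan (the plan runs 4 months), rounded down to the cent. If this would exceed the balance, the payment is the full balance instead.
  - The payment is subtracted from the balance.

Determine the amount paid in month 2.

# | Opening | Interest | Payment | End bal
1 | $7,089.41 | $70.89 | $1,790.07 | $5,370.23
2 | $5,370.23 | $53.70 | $1,807.97 | $3,615.96

$1,807.97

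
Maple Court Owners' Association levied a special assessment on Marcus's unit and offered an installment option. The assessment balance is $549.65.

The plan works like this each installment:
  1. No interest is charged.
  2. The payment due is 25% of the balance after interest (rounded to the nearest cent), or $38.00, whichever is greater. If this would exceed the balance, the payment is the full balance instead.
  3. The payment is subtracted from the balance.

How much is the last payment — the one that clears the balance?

$16.43

Installment 1: opening $549.65; payment $137.41; balance $412.24
Installment 2: opening $412.24; payment $103.06; balance $309.18
Installment 3: opening $309.18; payment $77.30; balance $231.88
Installment 4: opening $231.88; payment $57.97; balance $173.91
Installment 5: opening $173.91; payment $43.48; balance $130.43
Installment 6: opening $130.43; payment $38.00; balance $92.43
Installment 7: opening $92.43; payment $38.00; balance $54.43
Installment 8: opening $54.43; payment $38.00; balance $16.43
Installment 9: opening $16.43; payment $16.43; balance $0.00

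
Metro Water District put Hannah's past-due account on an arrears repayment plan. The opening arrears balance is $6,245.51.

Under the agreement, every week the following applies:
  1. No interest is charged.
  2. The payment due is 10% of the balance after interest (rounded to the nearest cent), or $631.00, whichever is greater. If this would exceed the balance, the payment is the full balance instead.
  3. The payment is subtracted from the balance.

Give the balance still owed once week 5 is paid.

Week 1: $6,245.51 − $631.00 → $5,614.51
Week 2: $5,614.51 − $631.00 → $4,983.51
Week 3: $4,983.51 − $631.00 → $4,352.51
Week 4: $4,352.51 − $631.00 → $3,721.51
Week 5: $3,721.51 − $631.00 → $3,090.51

$3,090.51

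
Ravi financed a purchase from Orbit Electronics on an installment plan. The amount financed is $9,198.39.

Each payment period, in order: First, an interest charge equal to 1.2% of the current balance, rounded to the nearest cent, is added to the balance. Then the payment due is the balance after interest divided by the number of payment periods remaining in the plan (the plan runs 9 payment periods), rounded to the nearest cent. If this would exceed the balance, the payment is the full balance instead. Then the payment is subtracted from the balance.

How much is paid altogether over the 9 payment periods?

$9,768.32

Payment period 1: opening $9,198.39; interest $110.38 → $9,308.77; payment $1,034.31; balance $8,274.46
Payment period 2: opening $8,274.46; interest $99.29 → $8,373.75; payment $1,046.72; balance $7,327.03
Payment period 3: opening $7,327.03; interest $87.92 → $7,414.95; payment $1,059.28; balance $6,355.67
Payment period 4: opening $6,355.67; interest $76.27 → $6,431.94; payment $1,071.99; balance $5,359.95
Payment period 5: opening $5,359.95; interest $64.32 → $5,424.27; payment $1,084.85; balance $4,339.42
Payment period 6: opening $4,339.42; interest $52.07 → $4,391.49; payment $1,097.87; balance $3,293.62
Payment period 7: opening $3,293.62; interest $39.52 → $3,333.14; payment $1,111.05; balance $2,222.09
Payment period 8: opening $2,222.09; interest $26.67 → $2,248.76; payment $1,124.38; balance $1,124.38
Payment period 9: opening $1,124.38; interest $13.49 → $1,137.87; payment $1,137.87; balance $0.00
Total paid: $9,768.32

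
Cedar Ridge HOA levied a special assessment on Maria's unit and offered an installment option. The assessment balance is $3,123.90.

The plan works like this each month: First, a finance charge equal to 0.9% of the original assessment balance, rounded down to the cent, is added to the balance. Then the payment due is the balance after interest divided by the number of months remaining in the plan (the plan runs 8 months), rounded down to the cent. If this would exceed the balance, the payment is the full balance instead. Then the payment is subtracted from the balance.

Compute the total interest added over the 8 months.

$224.88

Month 1: opening $3,123.90; interest $28.11 → $3,152.01; payment $394.00; balance $2,758.01
Month 2: opening $2,758.01; interest $28.11 → $2,786.12; payment $398.01; balance $2,388.11
Month 3: opening $2,388.11; interest $28.11 → $2,416.22; payment $402.70; balance $2,013.52
Month 4: opening $2,013.52; interest $28.11 → $2,041.63; payment $408.32; balance $1,633.31
Month 5: opening $1,633.31; interest $28.11 → $1,661.42; payment $415.35; balance $1,246.07
Month 6: opening $1,246.07; interest $28.11 → $1,274.18; payment $424.72; balance $849.46
Month 7: opening $849.46; interest $28.11 → $877.57; payment $438.78; balance $438.79
Month 8: opening $438.79; interest $28.11 → $466.90; payment $466.90; balance $0.00
Total interest: $28.11 + $28.11 + $28.11 + $28.11 + $28.11 + $28.11 + $28.11 + $28.11 = $224.88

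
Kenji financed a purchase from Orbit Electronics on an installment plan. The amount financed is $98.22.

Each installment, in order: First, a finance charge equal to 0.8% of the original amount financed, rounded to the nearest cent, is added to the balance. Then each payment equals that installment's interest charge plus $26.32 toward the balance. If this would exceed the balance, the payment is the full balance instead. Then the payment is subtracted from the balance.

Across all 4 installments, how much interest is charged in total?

$3.16

Installment 1: opening $98.22; interest $0.79 → $99.01; payment $27.11; balance $71.90
Installment 2: opening $71.90; interest $0.79 → $72.69; payment $27.11; balance $45.58
Installment 3: opening $45.58; interest $0.79 → $46.37; payment $27.11; balance $19.26
Installment 4: opening $19.26; interest $0.79 → $20.05; payment $20.05; balance $0.00
Total interest: $0.79 + $0.79 + $0.79 + $0.79 = $3.16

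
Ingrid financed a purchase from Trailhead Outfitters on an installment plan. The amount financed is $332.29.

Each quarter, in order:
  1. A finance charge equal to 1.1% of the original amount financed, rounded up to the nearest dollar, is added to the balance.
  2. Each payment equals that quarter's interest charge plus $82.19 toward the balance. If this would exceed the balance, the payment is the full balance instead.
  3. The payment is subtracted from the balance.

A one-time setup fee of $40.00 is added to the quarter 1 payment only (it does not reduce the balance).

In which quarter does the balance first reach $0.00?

5

Quarter 1: $332.29 +$4.00 interest = $336.29; pay $86.19 (+ $40.00 fee) → $250.10
Quarter 2: $250.10 +$4.00 interest = $254.10; pay $86.19 → $167.91
Quarter 3: $167.91 +$4.00 interest = $171.91; pay $86.19 → $85.72
Quarter 4: $85.72 +$4.00 interest = $89.72; pay $86.19 → $3.53
Quarter 5: $3.53 +$4.00 interest = $7.53; pay $7.53 → $0.00
Balance reaches $0.00 in quarter 5.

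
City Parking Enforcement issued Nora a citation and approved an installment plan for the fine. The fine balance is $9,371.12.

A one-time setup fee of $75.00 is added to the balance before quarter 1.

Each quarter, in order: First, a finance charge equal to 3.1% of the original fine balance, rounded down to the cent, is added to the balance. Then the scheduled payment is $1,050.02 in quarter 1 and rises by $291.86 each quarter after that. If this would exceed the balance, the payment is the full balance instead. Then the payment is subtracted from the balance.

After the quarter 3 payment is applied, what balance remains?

$6,291.98

Quarter 1: $9,446.12 +$290.50 interest = $9,736.62; pay $1,050.02 → $8,686.60
Quarter 2: $8,686.60 +$290.50 interest = $8,977.10; pay $1,341.88 → $7,635.22
Quarter 3: $7,635.22 +$290.50 interest = $7,925.72; pay $1,633.74 → $6,291.98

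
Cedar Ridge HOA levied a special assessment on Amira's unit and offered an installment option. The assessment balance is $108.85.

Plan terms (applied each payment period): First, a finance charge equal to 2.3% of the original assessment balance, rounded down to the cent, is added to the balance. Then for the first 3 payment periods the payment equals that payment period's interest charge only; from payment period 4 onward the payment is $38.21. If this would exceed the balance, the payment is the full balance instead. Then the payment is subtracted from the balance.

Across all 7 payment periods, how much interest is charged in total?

$17.50

Payment period 1: $108.85 +$2.50 interest = $111.35; pay $2.50 → $108.85
Payment period 2: $108.85 +$2.50 interest = $111.35; pay $2.50 → $108.85
Payment period 3: $108.85 +$2.50 interest = $111.35; pay $2.50 → $108.85
Payment period 4: $108.85 +$2.50 interest = $111.35; pay $38.21 → $73.14
Payment period 5: $73.14 +$2.50 interest = $75.64; pay $38.21 → $37.43
Payment period 6: $37.43 +$2.50 interest = $39.93; pay $38.21 → $1.72
Payment period 7: $1.72 +$2.50 interest = $4.22; pay $4.22 → $0.00
Total interest: $2.50 + $2.50 + $2.50 + $2.50 + $2.50 + $2.50 + $2.50 = $17.50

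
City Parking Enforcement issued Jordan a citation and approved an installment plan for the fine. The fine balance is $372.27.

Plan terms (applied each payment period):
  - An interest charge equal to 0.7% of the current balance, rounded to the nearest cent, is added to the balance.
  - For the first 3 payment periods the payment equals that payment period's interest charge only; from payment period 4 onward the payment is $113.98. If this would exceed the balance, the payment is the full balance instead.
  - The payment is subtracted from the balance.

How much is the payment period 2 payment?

$2.61

# | Opening | Interest | Payment | End bal
1 | $372.27 | $2.61 | $2.61 | $372.27
2 | $372.27 | $2.61 | $2.61 | $372.27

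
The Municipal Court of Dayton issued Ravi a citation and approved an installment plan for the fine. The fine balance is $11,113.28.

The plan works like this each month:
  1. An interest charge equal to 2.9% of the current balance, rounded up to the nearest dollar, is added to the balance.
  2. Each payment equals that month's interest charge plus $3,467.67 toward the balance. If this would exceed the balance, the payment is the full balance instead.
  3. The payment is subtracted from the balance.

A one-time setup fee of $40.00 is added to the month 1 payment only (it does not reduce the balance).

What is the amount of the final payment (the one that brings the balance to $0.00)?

$731.27

Month 1: $11,113.28 +$323.00 interest = $11,436.28; pay $3,790.67 (+ $40.00 fee) → $7,645.61
Month 2: $7,645.61 +$222.00 interest = $7,867.61; pay $3,689.67 → $4,177.94
Month 3: $4,177.94 +$122.00 interest = $4,299.94; pay $3,589.67 → $710.27
Month 4: $710.27 +$21.00 interest = $731.27; pay $731.27 → $0.00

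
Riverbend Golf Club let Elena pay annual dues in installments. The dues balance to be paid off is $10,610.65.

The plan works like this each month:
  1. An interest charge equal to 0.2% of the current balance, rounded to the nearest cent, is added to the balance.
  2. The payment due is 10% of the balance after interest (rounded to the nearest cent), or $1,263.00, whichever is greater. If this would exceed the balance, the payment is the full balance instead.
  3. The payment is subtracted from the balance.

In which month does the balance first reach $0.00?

9

Month 1: opening $10,610.65; interest $21.22 → $10,631.87; payment $1,263.00; balance $9,368.87
Month 2: opening $9,368.87; interest $18.74 → $9,387.61; payment $1,263.00; balance $8,124.61
Month 3: opening $8,124.61; interest $16.25 → $8,140.86; payment $1,263.00; balance $6,877.86
Month 4: opening $6,877.86; interest $13.76 → $6,891.62; payment $1,263.00; balance $5,628.62
Month 5: opening $5,628.62; interest $11.26 → $5,639.88; payment $1,263.00; balance $4,376.88
Month 6: opening $4,376.88; interest $8.75 → $4,385.63; payment $1,263.00; balance $3,122.63
Month 7: opening $3,122.63; interest $6.25 → $3,128.88; payment $1,263.00; balance $1,865.88
Month 8: opening $1,865.88; interest $3.73 → $1,869.61; payment $1,263.00; balance $606.61
Month 9: opening $606.61; interest $1.21 → $607.82; payment $607.82; balance $0.00
Balance reaches $0.00 in month 9.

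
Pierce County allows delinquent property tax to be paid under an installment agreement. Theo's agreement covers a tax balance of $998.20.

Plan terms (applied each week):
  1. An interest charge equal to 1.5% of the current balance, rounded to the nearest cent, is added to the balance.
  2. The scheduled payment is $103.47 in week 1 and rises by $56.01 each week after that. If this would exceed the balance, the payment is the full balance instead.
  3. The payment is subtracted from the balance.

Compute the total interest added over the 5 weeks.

$52.93

Week 1: opening $998.20; interest $14.97 → $1,013.17; payment $103.47; balance $909.70
Week 2: opening $909.70; interest $13.65 → $923.35; payment $159.48; balance $763.87
Week 3: opening $763.87; interest $11.46 → $775.33; payment $215.49; balance $559.84
Week 4: opening $559.84; interest $8.40 → $568.24; payment $271.50; balance $296.74
Week 5: opening $296.74; interest $4.45 → $301.19; payment $301.19; balance $0.00
Total interest: $14.97 + $13.65 + $11.46 + $8.40 + $4.45 = $52.93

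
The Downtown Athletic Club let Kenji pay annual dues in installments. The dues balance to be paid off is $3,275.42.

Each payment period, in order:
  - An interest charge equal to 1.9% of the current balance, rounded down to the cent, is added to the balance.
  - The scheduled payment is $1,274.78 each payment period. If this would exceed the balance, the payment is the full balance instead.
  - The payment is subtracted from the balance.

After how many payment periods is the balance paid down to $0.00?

3

Payment period 1: opening $3,275.42; interest $62.23 → $3,337.65; payment $1,274.78; balance $2,062.87
Payment period 2: opening $2,062.87; interest $39.19 → $2,102.06; payment $1,274.78; balance $827.28
Payment period 3: opening $827.28; interest $15.71 → $842.99; payment $842.99; balance $0.00
Balance reaches $0.00 in payment period 3.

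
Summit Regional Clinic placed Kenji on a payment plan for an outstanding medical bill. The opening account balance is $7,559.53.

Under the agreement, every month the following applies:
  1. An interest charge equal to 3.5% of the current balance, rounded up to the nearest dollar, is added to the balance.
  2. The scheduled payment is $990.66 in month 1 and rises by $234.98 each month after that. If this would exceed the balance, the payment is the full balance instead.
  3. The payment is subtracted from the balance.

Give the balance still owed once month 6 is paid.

Month 1: $7,559.53 +$265.00 interest = $7,824.53; pay $990.66 → $6,833.87
Month 2: $6,833.87 +$240.00 interest = $7,073.87; pay $1,225.64 → $5,848.23
Month 3: $5,848.23 +$205.00 interest = $6,053.23; pay $1,460.62 → $4,592.61
Month 4: $4,592.61 +$161.00 interest = $4,753.61; pay $1,695.60 → $3,058.01
Month 5: $3,058.01 +$108.00 interest = $3,166.01; pay $1,930.58 → $1,235.43
Month 6: $1,235.43 +$44.00 interest = $1,279.43; pay $1,279.43 → $0.00

$0.00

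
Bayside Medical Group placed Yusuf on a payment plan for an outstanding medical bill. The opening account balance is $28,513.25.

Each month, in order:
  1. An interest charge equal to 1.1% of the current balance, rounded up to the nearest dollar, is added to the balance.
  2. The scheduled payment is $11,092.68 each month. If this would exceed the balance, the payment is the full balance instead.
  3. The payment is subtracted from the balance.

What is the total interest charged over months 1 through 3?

# | Opening | Interest | Payment | End bal
1 | $28,513.25 | $314.00 | $11,092.68 | $17,734.57
2 | $17,734.57 | $196.00 | $11,092.68 | $6,837.89
3 | $6,837.89 | $76.00 | $6,913.89 | $0.00
Total interest: $314.00 + $196.00 + $76.00 = $586.00

$586.00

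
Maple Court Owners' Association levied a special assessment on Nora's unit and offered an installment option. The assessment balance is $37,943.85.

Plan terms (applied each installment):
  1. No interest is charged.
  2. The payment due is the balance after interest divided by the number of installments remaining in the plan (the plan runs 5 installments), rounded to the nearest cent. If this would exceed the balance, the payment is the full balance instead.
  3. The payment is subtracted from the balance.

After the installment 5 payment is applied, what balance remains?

Installment 1: $37,943.85 − $7,588.77 → $30,355.08
Installment 2: $30,355.08 − $7,588.77 → $22,766.31
Installment 3: $22,766.31 − $7,588.77 → $15,177.54
Installment 4: $15,177.54 − $7,588.77 → $7,588.77
Installment 5: $7,588.77 − $7,588.77 → $0.00

$0.00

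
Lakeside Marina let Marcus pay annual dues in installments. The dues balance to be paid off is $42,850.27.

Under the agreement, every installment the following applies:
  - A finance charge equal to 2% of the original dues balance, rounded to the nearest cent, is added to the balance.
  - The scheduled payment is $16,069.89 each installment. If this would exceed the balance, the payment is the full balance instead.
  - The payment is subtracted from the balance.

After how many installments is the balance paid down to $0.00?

Installment 1: opening $42,850.27; interest $857.01 → $43,707.28; payment $16,069.89; balance $27,637.39
Installment 2: opening $27,637.39; interest $857.01 → $28,494.40; payment $16,069.89; balance $12,424.51
Installment 3: opening $12,424.51; interest $857.01 → $13,281.52; payment $13,281.52; balance $0.00
Balance reaches $0.00 in installment 3.

3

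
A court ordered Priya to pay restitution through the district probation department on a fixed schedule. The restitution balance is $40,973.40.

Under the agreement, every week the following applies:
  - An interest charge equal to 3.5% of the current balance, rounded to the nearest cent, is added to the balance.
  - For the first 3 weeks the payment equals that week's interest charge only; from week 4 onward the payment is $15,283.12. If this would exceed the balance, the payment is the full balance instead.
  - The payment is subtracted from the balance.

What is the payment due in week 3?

$1,434.07

Week 1: $40,973.40 +$1,434.07 interest = $42,407.47; pay $1,434.07 → $40,973.40
Week 2: $40,973.40 +$1,434.07 interest = $42,407.47; pay $1,434.07 → $40,973.40
Week 3: $40,973.40 +$1,434.07 interest = $42,407.47; pay $1,434.07 → $40,973.40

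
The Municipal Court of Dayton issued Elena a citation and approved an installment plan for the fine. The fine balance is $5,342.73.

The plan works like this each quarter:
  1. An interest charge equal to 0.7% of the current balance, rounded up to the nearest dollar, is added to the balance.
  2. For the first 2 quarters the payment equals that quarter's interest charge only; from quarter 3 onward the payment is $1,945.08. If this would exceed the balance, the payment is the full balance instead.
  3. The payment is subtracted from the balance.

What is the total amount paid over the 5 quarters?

Quarter 1: opening $5,342.73; interest $38.00 → $5,380.73; payment $38.00; balance $5,342.73
Quarter 2: opening $5,342.73; interest $38.00 → $5,380.73; payment $38.00; balance $5,342.73
Quarter 3: opening $5,342.73; interest $38.00 → $5,380.73; payment $1,945.08; balance $3,435.65
Quarter 4: opening $3,435.65; interest $25.00 → $3,460.65; payment $1,945.08; balance $1,515.57
Quarter 5: opening $1,515.57; interest $11.00 → $1,526.57; payment $1,526.57; balance $0.00
Total paid: $5,492.73

$5,492.73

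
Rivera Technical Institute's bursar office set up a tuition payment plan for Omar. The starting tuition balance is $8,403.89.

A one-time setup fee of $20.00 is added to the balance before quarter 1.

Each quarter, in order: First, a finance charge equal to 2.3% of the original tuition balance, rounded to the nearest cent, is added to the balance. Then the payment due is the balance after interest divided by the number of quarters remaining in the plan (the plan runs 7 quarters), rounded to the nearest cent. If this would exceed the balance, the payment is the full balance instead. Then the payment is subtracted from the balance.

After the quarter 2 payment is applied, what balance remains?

$6,316.20

Quarter 1: $8,423.89 +$193.29 interest = $8,617.18; pay $1,231.03 → $7,386.15
Quarter 2: $7,386.15 +$193.29 interest = $7,579.44; pay $1,263.24 → $6,316.20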